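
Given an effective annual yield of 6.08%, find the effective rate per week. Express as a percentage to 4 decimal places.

0.1136%

The per-week rate i satisfies (1 + i)^52 = 1 + 0.0608.
i = 1.0608^(1/52) − 1 = 0.0011357 = 0.1136%.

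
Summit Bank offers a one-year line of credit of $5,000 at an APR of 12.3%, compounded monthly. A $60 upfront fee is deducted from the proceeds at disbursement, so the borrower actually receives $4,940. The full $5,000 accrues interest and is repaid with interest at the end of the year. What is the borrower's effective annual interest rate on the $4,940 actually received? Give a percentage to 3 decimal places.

Amount owed after one year: 5,000 × (1 + 0.123/12)^12 = 5,000 × 1.130177 = $5,650.88.
Effective rate on net proceeds: 5,650.88 / 4,940 − 1 = 0.143903 = 14.390%.

14.390%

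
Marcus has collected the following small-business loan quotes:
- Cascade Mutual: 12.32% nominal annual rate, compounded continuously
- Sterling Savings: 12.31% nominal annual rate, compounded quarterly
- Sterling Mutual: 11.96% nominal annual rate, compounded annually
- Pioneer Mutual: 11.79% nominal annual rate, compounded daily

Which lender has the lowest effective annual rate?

Sterling Mutual

Cascade Mutual: e^0.1232 − 1 = 13.111%
Sterling Savings: (1 + 0.1231/4)^4 − 1 = 12.890%
Sterling Mutual: compounded annually, EAR = 11.960%
Pioneer Mutual: (1 + 0.1179/365)^365 − 1 = 12.511%
The lowest effective annual rate is Sterling Mutual at 11.960%.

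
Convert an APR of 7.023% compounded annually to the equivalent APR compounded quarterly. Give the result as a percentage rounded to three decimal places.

Compounded annually, EAR = nominal = 0.070230.
Solve (1 + r/4)^4 = 1.070230: r/4 = 1.070230^(1/4) − 1 = 0.017113, so r = 0.068453 = 6.845%.

6.845%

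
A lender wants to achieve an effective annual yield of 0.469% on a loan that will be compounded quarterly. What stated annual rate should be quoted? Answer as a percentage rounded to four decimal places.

(1 + r/4)^4 − 1 = 0.00469, so 1 + r/4 = 1.00469^(1/4).
r/4 = 0.001170, so r = 0.004682 = 0.4682%.

0.4682%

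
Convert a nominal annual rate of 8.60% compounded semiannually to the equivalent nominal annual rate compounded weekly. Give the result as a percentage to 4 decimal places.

8.4271%

EAR = (1 + 0.0860/2)^2 − 1 = 0.087849.
Solve (1 + r/52)^52 = 1.087849: r/52 = 1.087849^(1/52) − 1 = 0.001621, so r = 0.084271 = 8.4271%.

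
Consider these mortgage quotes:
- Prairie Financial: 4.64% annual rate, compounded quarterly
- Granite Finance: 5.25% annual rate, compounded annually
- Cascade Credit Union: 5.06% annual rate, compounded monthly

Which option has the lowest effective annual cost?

Prairie Financial: (1 + 0.0464/4)^4 − 1 = 4.721%
Granite Finance: compounded annually, EAR = 5.250%
Cascade Credit Union: (1 + 0.0506/12)^12 − 1 = 5.179%
The lowest effective annual rate is Prairie Financial at 4.721%.

Prairie Financial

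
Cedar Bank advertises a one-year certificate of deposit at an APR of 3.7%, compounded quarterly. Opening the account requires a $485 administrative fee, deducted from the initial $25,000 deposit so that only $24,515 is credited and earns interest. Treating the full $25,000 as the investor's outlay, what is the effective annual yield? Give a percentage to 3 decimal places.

1.739%

Value after one year: 24,515 × (1 + 0.037/4)^4 = 24,515 × 1.037517 = $25,434.72.
Effective yield on the $25,000 outlay: 25,434.72 / 25,000 − 1 = 0.017389 = 1.739%.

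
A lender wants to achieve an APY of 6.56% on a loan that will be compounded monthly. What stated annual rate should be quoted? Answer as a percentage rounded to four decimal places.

(1 + r/12)^12 − 1 = 0.0656, so 1 + r/12 = 1.0656^(1/12).
r/12 = 0.005309, so r = 0.063707 = 6.3707%.

6.3707%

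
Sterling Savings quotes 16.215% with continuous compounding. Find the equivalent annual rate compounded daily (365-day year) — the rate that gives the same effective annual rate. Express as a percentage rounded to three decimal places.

EAR under continuous compounding: e^0.16215 − 1 = 0.176037.
Solve (1 + r/365)^365 = 1.176037: r/365 = 1.176037^(1/365) − 1 = 0.000444, so r = 0.162186 = 16.219%.

16.219%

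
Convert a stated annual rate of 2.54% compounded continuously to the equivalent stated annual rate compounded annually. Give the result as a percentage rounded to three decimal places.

EAR under continuous compounding: e^0.0254 − 1 = 0.025725.
Compounded annually, the equivalent nominal rate is the EAR itself: 2.573%.

2.573%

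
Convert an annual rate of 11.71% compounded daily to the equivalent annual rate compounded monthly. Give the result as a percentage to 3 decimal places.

EAR = (1 + 0.1171/365)^365 − 1 = 0.124211.
Solve (1 + r/12)^12 = 1.124211: r/12 = 1.124211^(1/12) − 1 = 0.009805, so r = 0.117654 = 11.765%.

11.765%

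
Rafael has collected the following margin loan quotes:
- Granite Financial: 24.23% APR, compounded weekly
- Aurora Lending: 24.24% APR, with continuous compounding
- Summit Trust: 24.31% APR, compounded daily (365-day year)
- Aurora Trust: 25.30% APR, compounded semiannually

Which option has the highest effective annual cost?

Granite Financial: (1 + 0.2423/52)^52 − 1 = 27.346%
Aurora Lending: e^0.2424 − 1 = 27.430%
Summit Trust: (1 + 0.2431/365)^365 − 1 = 27.509%
Aurora Trust: (1 + 0.2530/2)^2 − 1 = 26.900%
The highest effective annual rate is Summit Trust at 27.509%.

Summit Trust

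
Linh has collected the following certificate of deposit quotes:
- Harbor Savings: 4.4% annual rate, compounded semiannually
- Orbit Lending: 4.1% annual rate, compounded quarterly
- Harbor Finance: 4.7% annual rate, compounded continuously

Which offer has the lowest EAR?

Orbit Lending

Harbor Savings: (1 + 0.044/2)^2 − 1 = 4.448%
Orbit Lending: (1 + 0.041/4)^4 − 1 = 4.163%
Harbor Finance: e^0.047 − 1 = 4.812%
The lowest effective annual rate is Orbit Lending at 4.163%.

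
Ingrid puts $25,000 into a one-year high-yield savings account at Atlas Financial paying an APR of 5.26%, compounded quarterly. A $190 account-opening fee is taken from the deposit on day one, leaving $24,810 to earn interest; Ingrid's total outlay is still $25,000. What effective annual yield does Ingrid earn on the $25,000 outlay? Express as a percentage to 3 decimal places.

4.564%

Value after one year: 24,810 × (1 + 0.0526/4)^4 = 24,810 × 1.053647 = $26,140.97.
Effective yield on the $25,000 outlay: 26,140.97 / 25,000 − 1 = 0.045639 = 4.564%.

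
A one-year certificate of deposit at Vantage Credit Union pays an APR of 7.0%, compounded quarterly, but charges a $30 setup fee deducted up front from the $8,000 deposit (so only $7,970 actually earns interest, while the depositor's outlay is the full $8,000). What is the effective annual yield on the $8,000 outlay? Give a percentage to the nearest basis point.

Value after one year: 7,970 × (1 + 0.070/4)^4 = 7,970 × 1.071859 = $8,542.72.
Effective yield on the $8,000 outlay: 8,542.72 / 8,000 − 1 = 0.067840 = 6.78%.

6.78%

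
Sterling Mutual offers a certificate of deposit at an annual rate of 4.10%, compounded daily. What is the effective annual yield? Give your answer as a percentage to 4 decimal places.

4.1850%

EAR = (1 + 0.0410/365)^365 − 1.
= 1.041850 − 1 = 4.1850%.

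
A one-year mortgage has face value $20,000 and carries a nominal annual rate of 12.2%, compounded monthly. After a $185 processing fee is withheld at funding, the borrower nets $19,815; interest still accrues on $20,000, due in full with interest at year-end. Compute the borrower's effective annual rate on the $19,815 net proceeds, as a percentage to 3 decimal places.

Amount owed after one year: 20,000 × (1 + 0.122/12)^12 = 20,000 × 1.129058 = $22,581.17.
Effective rate on net proceeds: 22,581.17 / 19,815 − 1 = 0.139600 = 13.960%.

13.960%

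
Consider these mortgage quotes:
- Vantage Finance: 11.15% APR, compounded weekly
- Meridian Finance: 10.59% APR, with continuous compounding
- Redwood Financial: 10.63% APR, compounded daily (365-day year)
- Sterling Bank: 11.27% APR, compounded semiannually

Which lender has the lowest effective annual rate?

Meridian Finance

Vantage Finance: (1 + 0.1115/52)^52 − 1 = 11.782%
Meridian Finance: e^0.1059 − 1 = 11.171%
Redwood Financial: (1 + 0.1063/365)^365 − 1 = 11.214%
Sterling Bank: (1 + 0.1127/2)^2 − 1 = 11.588%
The lowest effective annual rate is Meridian Finance at 11.171%.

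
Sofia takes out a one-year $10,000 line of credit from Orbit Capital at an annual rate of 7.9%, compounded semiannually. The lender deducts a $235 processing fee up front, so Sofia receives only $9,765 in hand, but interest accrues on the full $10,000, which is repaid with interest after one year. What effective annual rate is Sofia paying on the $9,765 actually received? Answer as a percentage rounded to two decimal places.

Amount owed after one year: 10,000 × (1 + 0.079/2)^2 = 10,000 × 1.080560 = $10,805.60.
Effective rate on net proceeds: 10,805.60 / 9,765 − 1 = 0.106565 = 10.66%.

10.66%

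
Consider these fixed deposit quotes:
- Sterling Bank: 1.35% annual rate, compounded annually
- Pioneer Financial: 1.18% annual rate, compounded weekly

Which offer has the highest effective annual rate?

Sterling Bank

Sterling Bank: compounded annually, EAR = 1.350%
Pioneer Financial: (1 + 0.0118/52)^52 − 1 = 1.187%
The highest effective annual rate is Sterling Bank at 1.350%.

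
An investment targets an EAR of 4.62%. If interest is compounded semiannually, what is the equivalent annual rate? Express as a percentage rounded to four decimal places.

(1 + r/2)^2 − 1 = 0.0462, so 1 + r/2 = 1.0462^(1/2).
r/2 = 0.022839, so r = 0.045678 = 4.5678%.

4.5678%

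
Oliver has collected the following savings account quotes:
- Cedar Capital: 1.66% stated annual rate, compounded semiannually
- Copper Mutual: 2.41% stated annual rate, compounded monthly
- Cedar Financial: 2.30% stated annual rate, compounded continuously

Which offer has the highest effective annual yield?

Copper Mutual

Cedar Capital: (1 + 0.0166/2)^2 − 1 = 1.667%
Copper Mutual: (1 + 0.0241/12)^12 − 1 = 2.437%
Cedar Financial: e^0.0230 − 1 = 2.327%
The highest effective annual rate is Copper Mutual at 2.437%.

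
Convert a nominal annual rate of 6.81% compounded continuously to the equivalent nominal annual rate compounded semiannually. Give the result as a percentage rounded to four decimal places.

EAR under continuous compounding: e^0.0681 − 1 = 0.070472.
Solve (1 + r/2)^2 = 1.070472: r/2 = 1.070472^(1/2) − 1 = 0.034636, so r = 0.069273 = 6.9273%.

6.9273%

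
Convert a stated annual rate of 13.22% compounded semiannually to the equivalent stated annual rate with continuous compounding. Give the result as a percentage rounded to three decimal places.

12.801%

EAR = (1 + 0.1322/2)^2 − 1 = 0.136569.
Equivalent continuous rate: r = ln(1 + 0.136569) = 0.128014 = 12.801%.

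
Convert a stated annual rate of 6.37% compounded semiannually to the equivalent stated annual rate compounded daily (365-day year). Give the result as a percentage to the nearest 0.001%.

EAR = (1 + 0.0637/2)^2 − 1 = 0.064714.
Solve (1 + r/365)^365 = 1.064714: r/365 = 1.064714^(1/365) − 1 = 0.000172, so r = 0.062712 = 6.271%.

6.271%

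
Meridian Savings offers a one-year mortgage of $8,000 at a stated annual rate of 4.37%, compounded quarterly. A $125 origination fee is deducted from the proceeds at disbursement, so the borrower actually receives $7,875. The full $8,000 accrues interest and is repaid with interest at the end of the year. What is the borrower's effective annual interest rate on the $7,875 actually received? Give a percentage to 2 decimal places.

6.10%

Amount owed after one year: 8,000 × (1 + 0.0437/4)^4 = 8,000 × 1.044421 = $8,355.37.
Effective rate on net proceeds: 8,355.37 / 7,875 − 1 = 0.060999 = 6.10%.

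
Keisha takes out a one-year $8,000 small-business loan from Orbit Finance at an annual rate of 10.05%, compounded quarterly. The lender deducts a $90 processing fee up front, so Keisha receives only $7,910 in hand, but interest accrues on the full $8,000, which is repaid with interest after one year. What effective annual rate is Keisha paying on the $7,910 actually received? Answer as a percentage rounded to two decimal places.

Amount owed after one year: 8,000 × (1 + 0.1005/4)^4 = 8,000 × 1.104351 = $8,834.81.
Effective rate on net proceeds: 8,834.81 / 7,910 − 1 = 0.116917 = 11.69%.

11.69%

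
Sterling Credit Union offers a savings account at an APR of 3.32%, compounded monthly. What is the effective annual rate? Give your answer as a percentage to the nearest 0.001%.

EAR = (1 + 0.0332/12)^12 − 1.
= 1.033710 − 1 = 3.371%.

3.371%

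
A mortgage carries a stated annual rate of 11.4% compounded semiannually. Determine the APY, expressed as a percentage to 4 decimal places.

11.7249%

EAR = (1 + 0.114/2)^2 − 1.
= (1 + 0.057000)^2 − 1 = 1.117249 − 1 = 11.7249%.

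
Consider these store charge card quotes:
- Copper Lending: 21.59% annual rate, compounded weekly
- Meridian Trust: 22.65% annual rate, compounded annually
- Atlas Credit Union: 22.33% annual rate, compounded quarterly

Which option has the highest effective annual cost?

Atlas Credit Union

Copper Lending: (1 + 0.2159/52)^52 − 1 = 24.042%
Meridian Trust: compounded annually, EAR = 22.650%
Atlas Credit Union: (1 + 0.2233/4)^4 − 1 = 24.270%
The highest effective annual rate is Atlas Credit Union at 24.270%.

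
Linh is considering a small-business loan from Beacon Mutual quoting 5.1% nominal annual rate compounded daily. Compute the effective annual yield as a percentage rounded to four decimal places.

5.2319%

EAR = (1 + 0.051/365)^365 − 1.
= (1 + 0.000140)^365 − 1 = 1.052319 − 1 = 5.2319%.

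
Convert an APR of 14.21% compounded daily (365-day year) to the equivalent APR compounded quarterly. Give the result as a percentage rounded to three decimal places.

14.463%

EAR = (1 + 0.1421/365)^365 − 1 = 0.152660.
Solve (1 + r/4)^4 = 1.152660: r/4 = 1.152660^(1/4) − 1 = 0.036156, so r = 0.144626 = 14.463%.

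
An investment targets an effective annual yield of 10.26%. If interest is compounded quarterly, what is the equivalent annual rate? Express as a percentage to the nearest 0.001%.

9.887%

(1 + r/4)^4 − 1 = 0.1026, so 1 + r/4 = 1.1026^(1/4).
r/4 = 0.024718, so r = 0.098873 = 9.887%.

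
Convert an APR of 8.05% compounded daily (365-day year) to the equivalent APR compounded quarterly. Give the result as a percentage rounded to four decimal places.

8.1306%

EAR = (1 + 0.0805/365)^365 − 1 = 0.083819.
Solve (1 + r/4)^4 = 1.083819: r/4 = 1.083819^(1/4) − 1 = 0.020327, so r = 0.081306 = 8.1306%.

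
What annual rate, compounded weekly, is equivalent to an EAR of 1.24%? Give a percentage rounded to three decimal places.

(1 + r/52)^52 − 1 = 0.0124, so 1 + r/52 = 1.0124^(1/52).
r/52 = 0.000237, so r = 0.012325 = 1.233%.

1.233%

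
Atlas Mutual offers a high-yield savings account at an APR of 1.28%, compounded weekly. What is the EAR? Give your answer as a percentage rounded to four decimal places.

EAR = (1 + 0.0128/52)^52 − 1.
= 1.012881 − 1 = 1.2881%.

1.2881%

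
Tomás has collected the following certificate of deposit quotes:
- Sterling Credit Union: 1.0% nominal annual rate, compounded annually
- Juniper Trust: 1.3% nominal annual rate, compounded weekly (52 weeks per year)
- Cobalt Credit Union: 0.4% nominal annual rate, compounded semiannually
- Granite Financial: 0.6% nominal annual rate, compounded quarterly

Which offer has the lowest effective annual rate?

Sterling Credit Union: compounded annually, EAR = 1.000%
Juniper Trust: (1 + 0.013/52)^52 − 1 = 1.308%
Cobalt Credit Union: (1 + 0.004/2)^2 − 1 = 0.400%
Granite Financial: (1 + 0.006/4)^4 − 1 = 0.601%
The lowest effective annual rate is Cobalt Credit Union at 0.400%.

Cobalt Credit Union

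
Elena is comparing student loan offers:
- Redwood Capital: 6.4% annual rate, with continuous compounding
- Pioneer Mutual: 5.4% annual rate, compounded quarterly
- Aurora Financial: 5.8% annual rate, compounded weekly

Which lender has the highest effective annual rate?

Redwood Capital: e^0.064 − 1 = 6.609%
Pioneer Mutual: (1 + 0.054/4)^4 − 1 = 5.510%
Aurora Financial: (1 + 0.058/52)^52 − 1 = 5.968%
The highest effective annual rate is Redwood Capital at 6.609%.

Redwood Capital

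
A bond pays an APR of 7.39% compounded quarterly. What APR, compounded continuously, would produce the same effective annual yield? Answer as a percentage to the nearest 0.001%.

EAR = (1 + 0.0739/4)^4 − 1 = 0.075973.
Equivalent continuous rate: r = ln(1 + 0.075973) = 0.073226 = 7.323%.

7.323%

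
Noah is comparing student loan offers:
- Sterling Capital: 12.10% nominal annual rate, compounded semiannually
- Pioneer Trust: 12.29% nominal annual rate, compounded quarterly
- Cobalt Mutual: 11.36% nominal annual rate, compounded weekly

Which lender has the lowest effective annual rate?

Sterling Capital: (1 + 0.1210/2)^2 − 1 = 12.466%
Pioneer Trust: (1 + 0.1229/4)^4 − 1 = 12.868%
Cobalt Mutual: (1 + 0.1136/52)^52 − 1 = 12.017%
The lowest effective annual rate is Cobalt Mutual at 12.017%.

Cobalt Mutual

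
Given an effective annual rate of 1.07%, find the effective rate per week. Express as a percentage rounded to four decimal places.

0.0205%

The per-week rate i satisfies (1 + i)^52 = 1 + 0.0107.
i = 1.0107^(1/52) − 1 = 0.0002047 = 0.0205%.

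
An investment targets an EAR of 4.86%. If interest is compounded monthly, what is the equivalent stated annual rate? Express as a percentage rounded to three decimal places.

(1 + r/12)^12 − 1 = 0.0486, so 1 + r/12 = 1.0486^(1/12).
r/12 = 0.003962, so r = 0.047550 = 4.755%.

4.755%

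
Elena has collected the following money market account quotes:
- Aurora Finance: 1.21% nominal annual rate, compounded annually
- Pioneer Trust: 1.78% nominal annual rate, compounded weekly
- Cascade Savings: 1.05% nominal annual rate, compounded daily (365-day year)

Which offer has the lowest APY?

Aurora Finance: compounded annually, EAR = 1.210%
Pioneer Trust: (1 + 0.0178/52)^52 − 1 = 1.796%
Cascade Savings: (1 + 0.0105/365)^365 − 1 = 1.056%
The lowest effective annual rate is Cascade Savings at 1.056%.

Cascade Savings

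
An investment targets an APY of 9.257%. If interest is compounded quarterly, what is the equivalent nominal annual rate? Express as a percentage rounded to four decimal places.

(1 + r/4)^4 − 1 = 0.09257, so 1 + r/4 = 1.09257^(1/4).
r/4 = 0.022380, so r = 0.089520 = 8.9520%.

8.9520%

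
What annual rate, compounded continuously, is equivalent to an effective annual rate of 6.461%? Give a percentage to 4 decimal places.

6.2609%

Continuous: nominal r satisfies e^r − 1 = 0.06461.
r = ln(1 + 0.06461) = ln(1.06461) = 0.062609 = 6.2609%.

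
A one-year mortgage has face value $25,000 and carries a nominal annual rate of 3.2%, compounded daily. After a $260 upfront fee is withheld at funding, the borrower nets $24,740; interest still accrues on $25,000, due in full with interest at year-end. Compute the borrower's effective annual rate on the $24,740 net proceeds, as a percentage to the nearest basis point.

4.34%

Amount owed after one year: 25,000 × (1 + 0.032/365)^365 = 25,000 × 1.032516 = $25,812.90.
Effective rate on net proceeds: 25,812.90 / 24,740 − 1 = 0.043367 = 4.34%.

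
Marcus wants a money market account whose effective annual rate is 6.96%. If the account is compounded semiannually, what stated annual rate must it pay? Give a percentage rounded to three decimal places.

6.843%

(1 + r/2)^2 − 1 = 0.0696, so 1 + r/2 = 1.0696^(1/2).
r/2 = 0.034215, so r = 0.068429 = 6.843%.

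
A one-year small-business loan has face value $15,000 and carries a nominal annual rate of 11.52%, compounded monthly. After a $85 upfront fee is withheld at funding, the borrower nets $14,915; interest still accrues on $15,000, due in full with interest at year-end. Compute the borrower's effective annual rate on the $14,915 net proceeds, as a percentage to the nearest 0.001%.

Amount owed after one year: 15,000 × (1 + 0.1152/12)^12 = 15,000 × 1.121481 = $16,822.22.
Effective rate on net proceeds: 16,822.22 / 14,915 − 1 = 0.127873 = 12.787%.

12.787%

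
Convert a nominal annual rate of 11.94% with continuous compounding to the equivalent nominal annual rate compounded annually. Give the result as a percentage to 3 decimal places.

EAR under continuous compounding: e^0.1194 − 1 = 0.126821.
Compounded annually, the equivalent nominal rate is the EAR itself: 12.682%.

12.682%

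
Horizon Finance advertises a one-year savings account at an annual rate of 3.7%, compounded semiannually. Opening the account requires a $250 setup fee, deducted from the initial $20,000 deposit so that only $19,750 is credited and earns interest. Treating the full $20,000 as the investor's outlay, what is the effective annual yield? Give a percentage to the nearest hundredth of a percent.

2.44%

Value after one year: 19,750 × (1 + 0.037/2)^2 = 19,750 × 1.037342 = $20,487.51.
Effective yield on the $20,000 outlay: 20,487.51 / 20,000 − 1 = 0.024375 = 2.44%.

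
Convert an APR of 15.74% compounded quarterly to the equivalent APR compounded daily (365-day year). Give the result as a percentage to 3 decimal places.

EAR = (1 + 0.1574/4)^4 − 1 = 0.166937.
Solve (1 + r/365)^365 = 1.166937: r/365 = 1.166937^(1/365) − 1 = 0.000423, so r = 0.154415 = 15.441%.

15.441%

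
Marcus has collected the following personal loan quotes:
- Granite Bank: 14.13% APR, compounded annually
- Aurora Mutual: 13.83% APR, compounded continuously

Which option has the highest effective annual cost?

Aurora Mutual

Granite Bank: compounded annually, EAR = 14.130%
Aurora Mutual: e^0.1383 − 1 = 14.832%
The highest effective annual rate is Aurora Mutual at 14.832%.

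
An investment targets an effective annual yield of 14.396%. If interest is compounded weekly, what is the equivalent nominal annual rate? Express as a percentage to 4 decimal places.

(1 + r/52)^52 − 1 = 0.14396, so 1 + r/52 = 1.14396^(1/52).
r/52 = 0.002590, so r = 0.134670 = 13.4670%.

13.4670%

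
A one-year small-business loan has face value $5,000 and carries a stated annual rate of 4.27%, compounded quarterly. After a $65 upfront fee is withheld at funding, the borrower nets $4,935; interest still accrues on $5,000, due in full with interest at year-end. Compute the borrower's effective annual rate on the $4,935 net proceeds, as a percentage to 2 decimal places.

5.71%

Amount owed after one year: 5,000 × (1 + 0.0427/4)^4 = 5,000 × 1.043389 = $5,216.94.
Effective rate on net proceeds: 5,216.94 / 4,935 − 1 = 0.057131 = 5.71%.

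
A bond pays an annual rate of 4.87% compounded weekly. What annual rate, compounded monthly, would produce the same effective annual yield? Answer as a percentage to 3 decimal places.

EAR = (1 + 0.0487/52)^52 − 1 = 0.049881.
Solve (1 + r/12)^12 = 1.049881: r/12 = 1.049881^(1/12) − 1 = 0.004065, so r = 0.048776 = 4.878%.

4.878%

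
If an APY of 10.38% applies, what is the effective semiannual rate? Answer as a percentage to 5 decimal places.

5.06189%

The per-half-year rate i satisfies (1 + i)^2 = 1 + 0.1038.
i = 1.1038^(1/2) − 1 = 0.0506189 = 5.06189%.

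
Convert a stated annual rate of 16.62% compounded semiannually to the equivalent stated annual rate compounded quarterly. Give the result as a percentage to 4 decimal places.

EAR = (1 + 0.1662/2)^2 − 1 = 0.173106.
Solve (1 + r/4)^4 = 1.173106: r/4 = 1.173106^(1/4) − 1 = 0.040721, so r = 0.162884 = 16.2884%.

16.2884%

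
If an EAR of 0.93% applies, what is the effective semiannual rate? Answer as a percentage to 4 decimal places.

0.4639%

The per-half-year rate i satisfies (1 + i)^2 = 1 + 0.0093.
i = 1.0093^(1/2) − 1 = 0.0046392 = 0.4639%.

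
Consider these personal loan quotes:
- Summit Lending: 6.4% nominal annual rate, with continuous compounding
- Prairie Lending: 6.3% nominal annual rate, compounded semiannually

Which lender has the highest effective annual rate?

Summit Lending

Summit Lending: e^0.064 − 1 = 6.609%
Prairie Lending: (1 + 0.063/2)^2 − 1 = 6.399%
The highest effective annual rate is Summit Lending at 6.609%.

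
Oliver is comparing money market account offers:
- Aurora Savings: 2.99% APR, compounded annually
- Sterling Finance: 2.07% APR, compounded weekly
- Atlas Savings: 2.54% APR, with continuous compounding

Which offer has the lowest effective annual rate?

Aurora Savings: compounded annually, EAR = 2.990%
Sterling Finance: (1 + 0.0207/52)^52 − 1 = 2.091%
Atlas Savings: e^0.0254 − 1 = 2.573%
The lowest effective annual rate is Sterling Finance at 2.091%.

Sterling Finance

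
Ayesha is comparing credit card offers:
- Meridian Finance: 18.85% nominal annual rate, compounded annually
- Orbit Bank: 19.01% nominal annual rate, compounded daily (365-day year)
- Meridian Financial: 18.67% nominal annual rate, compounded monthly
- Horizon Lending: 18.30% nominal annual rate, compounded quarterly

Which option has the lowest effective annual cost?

Meridian Finance

Meridian Finance: compounded annually, EAR = 18.850%
Orbit Bank: (1 + 0.1901/365)^365 − 1 = 20.931%
Meridian Financial: (1 + 0.1867/12)^12 − 1 = 20.353%
Horizon Lending: (1 + 0.1830/4)^4 − 1 = 19.595%
The lowest effective annual rate is Meridian Finance at 18.850%.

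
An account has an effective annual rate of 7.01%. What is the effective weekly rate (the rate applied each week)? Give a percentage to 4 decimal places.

0.1304%

The per-week rate i satisfies (1 + i)^52 = 1 + 0.0701.
i = 1.0701^(1/52) − 1 = 0.0013038 = 0.1304%.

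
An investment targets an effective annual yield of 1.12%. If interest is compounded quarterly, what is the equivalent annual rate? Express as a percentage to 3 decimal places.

1.115%

(1 + r/4)^4 − 1 = 0.0112, so 1 + r/4 = 1.0112^(1/4).
r/4 = 0.002788, so r = 0.011153 = 1.115%.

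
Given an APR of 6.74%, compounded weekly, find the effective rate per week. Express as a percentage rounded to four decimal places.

0.1296%

With a nominal annual rate compounded weekly, the periodic rate is the nominal rate divided by 52.
i = 0.0674 / 52 = 0.0012962 = 0.1296%.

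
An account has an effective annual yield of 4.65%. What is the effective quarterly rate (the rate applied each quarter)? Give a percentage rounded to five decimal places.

1.14276%

The per-quarter rate i satisfies (1 + i)^4 = 1 + 0.0465.
i = 1.0465^(1/4) − 1 = 0.0114276 = 1.14276%.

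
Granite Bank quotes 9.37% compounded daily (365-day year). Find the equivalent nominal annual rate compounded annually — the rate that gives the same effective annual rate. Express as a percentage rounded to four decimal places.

9.8217%

EAR = (1 + 0.0937/365)^365 − 1 = 0.098217.
Compounded annually, the equivalent nominal rate is the EAR itself: 9.8217%.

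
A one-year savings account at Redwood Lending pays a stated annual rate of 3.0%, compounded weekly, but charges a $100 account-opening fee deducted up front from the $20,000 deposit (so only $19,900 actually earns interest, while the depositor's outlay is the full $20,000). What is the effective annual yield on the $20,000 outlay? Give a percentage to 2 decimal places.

2.53%

Value after one year: 19,900 × (1 + 0.030/52)^52 = 19,900 × 1.030446 = $20,505.87.
Effective yield on the $20,000 outlay: 20,505.87 / 20,000 − 1 = 0.025293 = 2.53%.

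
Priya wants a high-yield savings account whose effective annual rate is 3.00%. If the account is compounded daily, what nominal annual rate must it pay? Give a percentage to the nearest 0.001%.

(1 + r/365)^365 − 1 = 0.0300, so 1 + r/365 = 1.0300^(1/365).
r/365 = 0.000081, so r = 0.029560 = 2.956%.

2.956%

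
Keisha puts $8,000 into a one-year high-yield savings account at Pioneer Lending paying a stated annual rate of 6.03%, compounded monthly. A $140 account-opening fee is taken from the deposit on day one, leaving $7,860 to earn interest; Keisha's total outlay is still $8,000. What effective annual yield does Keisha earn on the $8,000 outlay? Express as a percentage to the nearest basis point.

Value after one year: 7,860 × (1 + 0.0603/12)^12 = 7,860 × 1.061995 = $8,347.28.
Effective yield on the $8,000 outlay: 8,347.28 / 8,000 − 1 = 0.043410 = 4.34%.

4.34%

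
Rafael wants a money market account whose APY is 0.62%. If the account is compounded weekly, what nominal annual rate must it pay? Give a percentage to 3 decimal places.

(1 + r/52)^52 − 1 = 0.0062, so 1 + r/52 = 1.0062^(1/52).
r/52 = 0.000119, so r = 0.006181 = 0.618%.

0.618%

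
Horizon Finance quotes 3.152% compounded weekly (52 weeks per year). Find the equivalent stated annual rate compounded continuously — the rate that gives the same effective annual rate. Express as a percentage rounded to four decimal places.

EAR = (1 + 0.03152/52)^52 − 1 = 0.032012.
Equivalent continuous rate: r = ln(1 + 0.032012) = 0.031510 = 3.1510%.

3.1510%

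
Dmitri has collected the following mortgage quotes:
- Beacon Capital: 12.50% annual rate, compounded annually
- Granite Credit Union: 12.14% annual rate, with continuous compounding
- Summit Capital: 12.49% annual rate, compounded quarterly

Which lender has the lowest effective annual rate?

Beacon Capital: compounded annually, EAR = 12.500%
Granite Credit Union: e^0.1214 − 1 = 12.908%
Summit Capital: (1 + 0.1249/4)^4 − 1 = 13.087%
The lowest effective annual rate is Beacon Capital at 12.500%.

Beacon Capital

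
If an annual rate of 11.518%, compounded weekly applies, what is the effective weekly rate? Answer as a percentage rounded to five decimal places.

With a nominal annual rate compounded weekly, the periodic rate is the nominal rate divided by 52.
i = 0.11518 / 52 = 0.0022150 = 0.22150%.

0.22150%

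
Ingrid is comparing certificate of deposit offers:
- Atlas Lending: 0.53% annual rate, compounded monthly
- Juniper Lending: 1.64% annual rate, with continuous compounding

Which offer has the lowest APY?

Atlas Lending: (1 + 0.0053/12)^12 − 1 = 0.531%
Juniper Lending: e^0.0164 − 1 = 1.654%
The lowest effective annual rate is Atlas Lending at 0.531%.

Atlas Lending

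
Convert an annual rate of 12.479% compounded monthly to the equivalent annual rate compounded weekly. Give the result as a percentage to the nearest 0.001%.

12.429%

EAR = (1 + 0.12479/12)^12 − 1 = 0.132181.
Solve (1 + r/52)^52 = 1.132181: r/52 = 1.132181^(1/52) − 1 = 0.002390, so r = 0.124294 = 12.429%.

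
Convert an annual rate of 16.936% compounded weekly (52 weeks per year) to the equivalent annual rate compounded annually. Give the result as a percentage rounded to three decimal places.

18.422%

EAR = (1 + 0.16936/52)^52 − 1 = 0.184221.
Compounded annually, the equivalent nominal rate is the EAR itself: 18.422%.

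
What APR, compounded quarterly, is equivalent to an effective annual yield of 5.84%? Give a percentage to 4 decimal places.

(1 + r/4)^4 − 1 = 0.0584, so 1 + r/4 = 1.0584^(1/4).
r/4 = 0.014291, so r = 0.057163 = 5.7163%.

5.7163%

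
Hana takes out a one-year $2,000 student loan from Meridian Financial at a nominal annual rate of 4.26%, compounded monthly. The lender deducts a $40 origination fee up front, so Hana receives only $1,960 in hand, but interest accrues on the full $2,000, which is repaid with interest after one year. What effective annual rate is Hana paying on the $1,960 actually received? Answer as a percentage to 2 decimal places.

6.47%

Amount owed after one year: 2,000 × (1 + 0.0426/12)^12 = 2,000 × 1.043442 = $2,086.88.
Effective rate on net proceeds: 2,086.88 / 1,960 − 1 = 0.064736 = 6.47%.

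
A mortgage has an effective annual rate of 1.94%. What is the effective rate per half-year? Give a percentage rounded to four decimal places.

0.9653%

The per-half-year rate i satisfies (1 + i)^2 = 1 + 0.0194.
i = 1.0194^(1/2) − 1 = 0.0096534 = 0.9653%.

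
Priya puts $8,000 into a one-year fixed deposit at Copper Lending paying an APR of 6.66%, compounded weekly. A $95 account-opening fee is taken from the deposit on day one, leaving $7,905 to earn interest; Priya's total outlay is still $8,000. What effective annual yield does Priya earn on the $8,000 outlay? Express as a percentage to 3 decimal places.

5.613%

Value after one year: 7,905 × (1 + 0.0666/52)^52 = 7,905 × 1.068822 = $8,449.04.
Effective yield on the $8,000 outlay: 8,449.04 / 8,000 − 1 = 0.056130 = 5.613%.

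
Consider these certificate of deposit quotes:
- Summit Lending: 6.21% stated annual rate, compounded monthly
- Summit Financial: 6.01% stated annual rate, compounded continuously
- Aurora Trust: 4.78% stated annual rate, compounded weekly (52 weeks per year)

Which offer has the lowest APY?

Aurora Trust

Summit Lending: (1 + 0.0621/12)^12 − 1 = 6.390%
Summit Financial: e^0.0601 − 1 = 6.194%
Aurora Trust: (1 + 0.0478/52)^52 − 1 = 4.894%
The lowest effective annual rate is Aurora Trust at 4.894%.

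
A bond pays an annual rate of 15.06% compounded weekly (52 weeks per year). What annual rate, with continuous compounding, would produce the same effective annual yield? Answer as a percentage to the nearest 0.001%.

15.038%

EAR = (1 + 0.1506/52)^52 − 1 = 0.162279.
Equivalent continuous rate: r = ln(1 + 0.162279) = 0.150382 = 15.038%.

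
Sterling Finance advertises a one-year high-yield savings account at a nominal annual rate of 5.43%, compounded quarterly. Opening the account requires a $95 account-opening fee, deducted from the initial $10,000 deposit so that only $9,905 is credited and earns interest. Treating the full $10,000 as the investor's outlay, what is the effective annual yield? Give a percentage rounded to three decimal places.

Value after one year: 9,905 × (1 + 0.0543/4)^4 = 9,905 × 1.055416 = $10,453.89.
Effective yield on the $10,000 outlay: 10,453.89 / 10,000 − 1 = 0.045389 = 4.539%.

4.539%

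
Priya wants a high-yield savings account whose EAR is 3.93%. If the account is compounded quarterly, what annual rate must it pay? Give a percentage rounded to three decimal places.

3.873%

(1 + r/4)^4 − 1 = 0.0393, so 1 + r/4 = 1.0393^(1/4).
r/4 = 0.009683, so r = 0.038734 = 3.873%.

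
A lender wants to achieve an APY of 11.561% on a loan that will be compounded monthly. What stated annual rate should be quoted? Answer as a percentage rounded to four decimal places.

10.9902%

(1 + r/12)^12 − 1 = 0.11561, so 1 + r/12 = 1.11561^(1/12).
r/12 = 0.009158, so r = 0.109902 = 10.9902%.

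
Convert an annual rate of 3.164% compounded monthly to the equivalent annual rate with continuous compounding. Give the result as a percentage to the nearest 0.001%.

3.160%

EAR = (1 + 0.03164/12)^12 − 1 = 0.032103.
Equivalent continuous rate: r = ln(1 + 0.032103) = 0.031598 = 3.160%.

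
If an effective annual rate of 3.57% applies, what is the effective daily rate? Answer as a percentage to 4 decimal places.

The per-day rate i satisfies (1 + i)^365 = 1 + 0.0357.
i = 1.0357^(1/365) − 1 = 0.0000961 = 0.0096%.

0.0096%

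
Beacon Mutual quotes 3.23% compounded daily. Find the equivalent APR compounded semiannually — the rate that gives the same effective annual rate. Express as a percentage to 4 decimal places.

3.2561%

EAR = (1 + 0.0323/365)^365 − 1 = 0.032826.
Solve (1 + r/2)^2 = 1.032826: r/2 = 1.032826^(1/2) − 1 = 0.016280, so r = 0.032561 = 3.2561%.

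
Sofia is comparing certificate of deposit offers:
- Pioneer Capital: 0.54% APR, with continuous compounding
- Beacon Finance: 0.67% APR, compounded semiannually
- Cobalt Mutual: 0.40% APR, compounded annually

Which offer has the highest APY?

Pioneer Capital: e^0.0054 − 1 = 0.541%
Beacon Finance: (1 + 0.0067/2)^2 − 1 = 0.671%
Cobalt Mutual: compounded annually, EAR = 0.400%
The highest effective annual rate is Beacon Finance at 0.671%.

Beacon Finance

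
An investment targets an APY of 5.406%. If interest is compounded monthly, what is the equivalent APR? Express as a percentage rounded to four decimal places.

5.2765%

(1 + r/12)^12 − 1 = 0.05406, so 1 + r/12 = 1.05406^(1/12).
r/12 = 0.004397, so r = 0.052765 = 5.2765%.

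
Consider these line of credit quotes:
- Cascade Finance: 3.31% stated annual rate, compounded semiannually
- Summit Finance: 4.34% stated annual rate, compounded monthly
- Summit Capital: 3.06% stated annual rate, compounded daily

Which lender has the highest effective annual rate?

Cascade Finance: (1 + 0.0331/2)^2 − 1 = 3.337%
Summit Finance: (1 + 0.0434/12)^12 − 1 = 4.427%
Summit Capital: (1 + 0.0306/365)^365 − 1 = 3.107%
The highest effective annual rate is Summit Finance at 4.427%.

Summit Finance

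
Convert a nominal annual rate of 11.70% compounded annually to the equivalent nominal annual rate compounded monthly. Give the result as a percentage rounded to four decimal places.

11.1158%

Compounded annually, EAR = nominal = 0.117000.
Solve (1 + r/12)^12 = 1.117000: r/12 = 1.117000^(1/12) − 1 = 0.009263, so r = 0.111158 = 11.1158%.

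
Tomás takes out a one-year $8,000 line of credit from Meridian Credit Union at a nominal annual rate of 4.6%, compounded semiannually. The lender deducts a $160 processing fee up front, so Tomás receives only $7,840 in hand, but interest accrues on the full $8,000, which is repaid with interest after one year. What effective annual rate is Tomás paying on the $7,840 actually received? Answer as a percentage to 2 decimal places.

Amount owed after one year: 8,000 × (1 + 0.046/2)^2 = 8,000 × 1.046529 = $8,372.23.
Effective rate on net proceeds: 8,372.23 / 7,840 − 1 = 0.067887 = 6.79%.

6.79%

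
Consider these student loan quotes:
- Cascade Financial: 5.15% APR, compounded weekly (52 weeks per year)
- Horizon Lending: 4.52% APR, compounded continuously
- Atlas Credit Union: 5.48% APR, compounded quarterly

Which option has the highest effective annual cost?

Atlas Credit Union

Cascade Financial: (1 + 0.0515/52)^52 − 1 = 5.282%
Horizon Lending: e^0.0452 − 1 = 4.624%
Atlas Credit Union: (1 + 0.0548/4)^4 − 1 = 5.594%
The highest effective annual rate is Atlas Credit Union at 5.594%.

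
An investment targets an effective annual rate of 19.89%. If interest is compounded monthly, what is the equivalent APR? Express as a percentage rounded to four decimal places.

(1 + r/12)^12 − 1 = 0.1989, so 1 + r/12 = 1.1989^(1/12).
r/12 = 0.015232, so r = 0.182783 = 18.2783%.

18.2783%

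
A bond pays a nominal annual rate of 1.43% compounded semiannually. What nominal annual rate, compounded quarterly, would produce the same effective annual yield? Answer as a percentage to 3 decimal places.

EAR = (1 + 0.0143/2)^2 − 1 = 0.014351.
Solve (1 + r/4)^4 = 1.014351: r/4 = 1.014351^(1/4) − 1 = 0.003569, so r = 0.014275 = 1.427%.

1.427%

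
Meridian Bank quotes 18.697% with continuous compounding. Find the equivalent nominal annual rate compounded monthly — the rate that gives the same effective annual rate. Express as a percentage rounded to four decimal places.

EAR under continuous compounding: e^0.18697 − 1 = 0.205591.
Solve (1 + r/12)^12 = 1.205591: r/12 = 1.205591^(1/12) − 1 = 0.015703, so r = 0.188434 = 18.8434%.

18.8434%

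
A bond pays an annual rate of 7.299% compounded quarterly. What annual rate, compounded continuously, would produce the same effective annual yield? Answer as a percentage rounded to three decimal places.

EAR = (1 + 0.07299/4)^4 − 1 = 0.075012.
Equivalent continuous rate: r = ln(1 + 0.075012) = 0.072332 = 7.233%.

7.233%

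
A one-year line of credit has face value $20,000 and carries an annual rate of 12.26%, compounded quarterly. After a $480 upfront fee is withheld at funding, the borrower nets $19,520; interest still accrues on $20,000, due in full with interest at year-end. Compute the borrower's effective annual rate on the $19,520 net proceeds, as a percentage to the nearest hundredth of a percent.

Amount owed after one year: 20,000 × (1 + 0.1226/4)^4 = 20,000 × 1.128353 = $22,567.05.
Effective rate on net proceeds: 22,567.05 / 19,520 − 1 = 0.156099 = 15.61%.

15.61%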